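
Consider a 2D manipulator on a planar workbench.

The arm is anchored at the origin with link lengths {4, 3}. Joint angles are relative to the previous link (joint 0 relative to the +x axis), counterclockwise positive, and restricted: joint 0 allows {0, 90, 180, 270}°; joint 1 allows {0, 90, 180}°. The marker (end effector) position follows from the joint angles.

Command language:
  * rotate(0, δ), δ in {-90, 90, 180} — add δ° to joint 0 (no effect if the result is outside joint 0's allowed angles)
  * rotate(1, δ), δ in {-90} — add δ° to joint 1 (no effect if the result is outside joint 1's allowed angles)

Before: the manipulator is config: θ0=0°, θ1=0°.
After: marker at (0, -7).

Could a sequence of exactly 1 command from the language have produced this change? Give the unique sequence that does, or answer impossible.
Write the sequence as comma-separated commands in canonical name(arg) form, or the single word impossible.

t0: config: θ0=0°, θ1=0°
step 1 (rotate(0, -90)): config: θ0=270°, θ1=0°
all 4 alternatives checked — unique.

rotate(0, -90)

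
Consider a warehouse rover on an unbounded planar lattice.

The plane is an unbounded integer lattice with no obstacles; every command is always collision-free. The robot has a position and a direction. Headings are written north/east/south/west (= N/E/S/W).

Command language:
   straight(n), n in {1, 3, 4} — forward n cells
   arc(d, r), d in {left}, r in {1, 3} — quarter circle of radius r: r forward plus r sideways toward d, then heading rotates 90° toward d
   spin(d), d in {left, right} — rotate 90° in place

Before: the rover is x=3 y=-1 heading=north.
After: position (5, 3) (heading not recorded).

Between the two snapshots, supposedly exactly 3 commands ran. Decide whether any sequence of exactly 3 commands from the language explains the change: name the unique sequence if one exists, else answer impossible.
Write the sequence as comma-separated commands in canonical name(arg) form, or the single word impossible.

spin(right), arc(left, 3), arc(left, 1)

key: running arc(left, 1) before spin(right) would end elsewhere — order is forced
begin: x=3 y=-1 heading=north
t=1 spin(right) ⇒ x=3 y=-1 heading=east
t=2 arc(left, 3) ⇒ x=6 y=2 heading=north
t=3 arc(left, 1) ⇒ x=5 y=3 heading=west
no rival 3-sequence matches.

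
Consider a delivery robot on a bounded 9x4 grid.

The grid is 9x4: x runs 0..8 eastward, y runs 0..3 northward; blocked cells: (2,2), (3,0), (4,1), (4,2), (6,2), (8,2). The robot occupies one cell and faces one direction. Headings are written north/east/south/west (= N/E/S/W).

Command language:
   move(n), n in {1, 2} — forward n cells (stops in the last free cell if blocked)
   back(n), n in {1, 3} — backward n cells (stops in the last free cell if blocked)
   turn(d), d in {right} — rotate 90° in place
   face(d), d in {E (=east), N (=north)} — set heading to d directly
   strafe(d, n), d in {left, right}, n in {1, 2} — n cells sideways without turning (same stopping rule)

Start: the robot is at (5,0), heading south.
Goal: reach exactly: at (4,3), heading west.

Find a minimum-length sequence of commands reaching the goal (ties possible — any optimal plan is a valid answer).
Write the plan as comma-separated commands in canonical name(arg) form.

from: at (5,0), heading south
1. back(3) → at (5,3), heading south
2. strafe(right, 1) → at (4,3), heading south
3. turn(right) → at (4,3), heading west
shorter routes all fall short; 3 is best.

back(3), strafe(right, 1), turn(right)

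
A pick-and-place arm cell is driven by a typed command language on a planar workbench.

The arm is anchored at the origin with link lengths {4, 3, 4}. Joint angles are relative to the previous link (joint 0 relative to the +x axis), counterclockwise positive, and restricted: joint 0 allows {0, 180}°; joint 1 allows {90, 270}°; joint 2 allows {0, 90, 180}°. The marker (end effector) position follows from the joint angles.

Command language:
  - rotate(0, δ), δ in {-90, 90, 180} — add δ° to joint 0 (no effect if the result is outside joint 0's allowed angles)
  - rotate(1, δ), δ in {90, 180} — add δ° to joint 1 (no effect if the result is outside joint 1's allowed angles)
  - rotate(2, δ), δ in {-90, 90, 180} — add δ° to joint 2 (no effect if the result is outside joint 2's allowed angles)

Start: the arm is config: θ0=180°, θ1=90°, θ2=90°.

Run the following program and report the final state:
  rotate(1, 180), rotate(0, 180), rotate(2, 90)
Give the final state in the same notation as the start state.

initial: config: θ0=180°, θ1=90°, θ2=90°
t=1 rotate(1, 180) ⇒ config: θ0=180°, θ1=270°, θ2=90°
t=2 rotate(0, 180) ⇒ config: θ0=0°, θ1=270°, θ2=90°
t=3 rotate(2, 90) ⇒ config: θ0=0°, θ1=270°, θ2=180°

config: θ0=0°, θ1=270°, θ2=180°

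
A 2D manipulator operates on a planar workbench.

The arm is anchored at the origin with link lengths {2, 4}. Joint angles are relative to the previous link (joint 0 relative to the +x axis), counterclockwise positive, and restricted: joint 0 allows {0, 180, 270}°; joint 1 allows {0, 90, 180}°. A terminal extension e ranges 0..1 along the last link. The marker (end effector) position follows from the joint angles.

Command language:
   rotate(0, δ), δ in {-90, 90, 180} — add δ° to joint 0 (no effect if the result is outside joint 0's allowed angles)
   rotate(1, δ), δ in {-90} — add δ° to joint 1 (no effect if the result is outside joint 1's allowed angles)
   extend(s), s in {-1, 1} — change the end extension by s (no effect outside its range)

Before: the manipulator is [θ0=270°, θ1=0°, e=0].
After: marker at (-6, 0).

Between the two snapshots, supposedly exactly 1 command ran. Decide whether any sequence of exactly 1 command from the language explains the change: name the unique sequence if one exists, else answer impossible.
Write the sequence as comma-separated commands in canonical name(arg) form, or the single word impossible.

t0: [θ0=270°, θ1=0°, e=0]
t=1 rotate(0, -90) ⇒ [θ0=180°, θ1=0°, e=0]
no rival 1-sequence matches.

rotate(0, -90)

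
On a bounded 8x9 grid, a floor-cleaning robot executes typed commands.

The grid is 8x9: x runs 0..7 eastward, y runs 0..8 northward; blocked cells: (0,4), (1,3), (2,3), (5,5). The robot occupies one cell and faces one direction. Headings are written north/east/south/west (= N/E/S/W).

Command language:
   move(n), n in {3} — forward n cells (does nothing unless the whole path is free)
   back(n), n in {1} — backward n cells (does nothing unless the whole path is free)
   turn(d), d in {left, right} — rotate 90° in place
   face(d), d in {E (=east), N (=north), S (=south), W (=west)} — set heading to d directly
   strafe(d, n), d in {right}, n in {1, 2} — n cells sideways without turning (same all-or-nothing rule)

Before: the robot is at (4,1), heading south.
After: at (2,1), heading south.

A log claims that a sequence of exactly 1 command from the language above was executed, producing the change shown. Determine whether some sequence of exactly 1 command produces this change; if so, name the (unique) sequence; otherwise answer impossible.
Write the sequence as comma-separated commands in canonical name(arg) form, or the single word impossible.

strafe(right, 2)

key: heading stays S — the single command does not turn
start: at (4,1), heading south
[1] after strafe(right, 2): at (2,1), heading south
no other 1-command option fits: unique.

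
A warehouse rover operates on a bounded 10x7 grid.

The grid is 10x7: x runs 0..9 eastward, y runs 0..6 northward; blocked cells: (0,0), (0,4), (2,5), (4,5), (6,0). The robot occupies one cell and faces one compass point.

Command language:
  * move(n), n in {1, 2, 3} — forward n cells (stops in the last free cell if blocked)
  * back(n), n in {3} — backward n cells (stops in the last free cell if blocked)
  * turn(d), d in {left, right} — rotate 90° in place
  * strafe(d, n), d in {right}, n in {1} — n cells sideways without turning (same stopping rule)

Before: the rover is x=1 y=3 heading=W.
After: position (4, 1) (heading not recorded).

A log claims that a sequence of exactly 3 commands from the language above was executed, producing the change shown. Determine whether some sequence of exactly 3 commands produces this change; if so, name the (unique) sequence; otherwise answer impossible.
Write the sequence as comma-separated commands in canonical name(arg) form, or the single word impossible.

back(3), turn(left), move(2)

key: order matters: swapping back(3) and move(2) lands elsewhere
start: x=1 y=3 heading=W
step 1 (back(3)): x=4 y=3 heading=W
step 2 (turn(left)): x=4 y=3 heading=S
step 3 (move(2)): x=4 y=1 heading=S
no rival 3-sequence matches.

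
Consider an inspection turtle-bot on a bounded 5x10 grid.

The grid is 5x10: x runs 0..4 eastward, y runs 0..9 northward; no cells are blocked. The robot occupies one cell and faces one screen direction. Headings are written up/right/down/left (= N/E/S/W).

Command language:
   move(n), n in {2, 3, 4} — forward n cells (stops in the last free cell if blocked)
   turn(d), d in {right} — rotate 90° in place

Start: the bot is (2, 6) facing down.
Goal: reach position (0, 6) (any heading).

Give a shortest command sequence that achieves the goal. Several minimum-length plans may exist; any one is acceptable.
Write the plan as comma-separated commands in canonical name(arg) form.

turn(right), move(4)

start: (2, 6) facing down
step 1 (turn(right)): (2, 6) facing left
step 2 (move(4)): (0, 6) facing left
minimal: 2 command(s), checked below 2.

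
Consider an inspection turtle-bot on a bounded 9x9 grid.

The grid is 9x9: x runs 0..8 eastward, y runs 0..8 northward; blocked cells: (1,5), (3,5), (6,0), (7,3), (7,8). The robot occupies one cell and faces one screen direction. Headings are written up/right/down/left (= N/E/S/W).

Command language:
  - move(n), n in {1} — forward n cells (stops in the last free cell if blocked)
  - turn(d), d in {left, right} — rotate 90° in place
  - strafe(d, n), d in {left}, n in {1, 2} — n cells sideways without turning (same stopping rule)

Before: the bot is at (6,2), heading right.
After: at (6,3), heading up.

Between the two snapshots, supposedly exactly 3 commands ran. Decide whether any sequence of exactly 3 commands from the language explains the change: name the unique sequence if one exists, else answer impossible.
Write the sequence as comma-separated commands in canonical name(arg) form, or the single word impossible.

strafe(left, 1), move(1), turn(left)

key: running turn(left) before strafe(left, 1) would end elsewhere — order is forced
begin: at (6,2), heading right
step 1 (strafe(left, 1)): at (6,3), heading right
step 2 (move(1)): at (6,3), heading right
step 3 (turn(left)): at (6,3), heading up
all 125 alternatives checked — unique.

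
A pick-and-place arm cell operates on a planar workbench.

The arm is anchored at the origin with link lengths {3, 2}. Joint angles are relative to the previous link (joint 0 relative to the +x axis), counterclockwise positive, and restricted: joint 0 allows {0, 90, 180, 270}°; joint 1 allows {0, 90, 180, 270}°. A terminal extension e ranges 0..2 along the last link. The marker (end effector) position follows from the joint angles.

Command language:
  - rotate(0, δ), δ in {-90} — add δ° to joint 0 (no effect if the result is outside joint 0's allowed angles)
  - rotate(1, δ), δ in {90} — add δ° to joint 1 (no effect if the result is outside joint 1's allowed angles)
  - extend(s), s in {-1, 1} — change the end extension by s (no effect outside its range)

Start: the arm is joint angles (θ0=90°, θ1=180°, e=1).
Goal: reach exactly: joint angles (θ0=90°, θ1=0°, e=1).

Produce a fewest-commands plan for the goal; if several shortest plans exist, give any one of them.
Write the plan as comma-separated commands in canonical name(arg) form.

rotate(1, 90), rotate(1, 90)

t0: joint angles (θ0=90°, θ1=180°, e=1)
[1] after rotate(1, 90): joint angles (θ0=90°, θ1=270°, e=1)
[2] after rotate(1, 90): joint angles (θ0=90°, θ1=0°, e=1)
no 1-step plan works, so 2 is optimal.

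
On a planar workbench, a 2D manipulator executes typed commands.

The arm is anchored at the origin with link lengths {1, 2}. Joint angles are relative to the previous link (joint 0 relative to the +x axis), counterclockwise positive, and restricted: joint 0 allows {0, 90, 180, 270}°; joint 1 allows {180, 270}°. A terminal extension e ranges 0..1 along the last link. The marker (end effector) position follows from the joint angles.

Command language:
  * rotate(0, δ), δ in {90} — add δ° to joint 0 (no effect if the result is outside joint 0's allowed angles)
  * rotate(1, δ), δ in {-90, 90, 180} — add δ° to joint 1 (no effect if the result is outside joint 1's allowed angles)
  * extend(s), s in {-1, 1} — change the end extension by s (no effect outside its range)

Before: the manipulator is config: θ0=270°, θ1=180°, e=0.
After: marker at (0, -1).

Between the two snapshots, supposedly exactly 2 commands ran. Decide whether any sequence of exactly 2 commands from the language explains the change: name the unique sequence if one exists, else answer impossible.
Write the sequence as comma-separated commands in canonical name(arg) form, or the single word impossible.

rotate(0, 90), rotate(0, 90)

t0: config: θ0=270°, θ1=180°, e=0
1. rotate(0, 90) → config: θ0=0°, θ1=180°, e=0
2. rotate(0, 90) → config: θ0=90°, θ1=180°, e=0
uniquely the one of 36 2-step routes that fits.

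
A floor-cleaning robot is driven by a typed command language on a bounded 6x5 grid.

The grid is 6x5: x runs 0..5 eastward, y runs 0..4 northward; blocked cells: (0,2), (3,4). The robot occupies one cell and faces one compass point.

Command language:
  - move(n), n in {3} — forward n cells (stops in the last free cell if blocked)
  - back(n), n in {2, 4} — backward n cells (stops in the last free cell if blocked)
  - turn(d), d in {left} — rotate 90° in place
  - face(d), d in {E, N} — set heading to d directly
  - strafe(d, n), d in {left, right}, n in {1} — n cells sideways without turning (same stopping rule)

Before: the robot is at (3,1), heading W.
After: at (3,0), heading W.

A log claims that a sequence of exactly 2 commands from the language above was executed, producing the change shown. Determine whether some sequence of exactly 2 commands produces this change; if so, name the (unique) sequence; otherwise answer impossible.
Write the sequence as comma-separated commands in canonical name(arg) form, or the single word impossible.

strafe(left, 1), strafe(left, 1)

key: still facing W at the end — nothing in the sequence rotates
initial: at (3,1), heading W
step 1 (strafe(left, 1)): at (3,0), heading W
step 2 (strafe(left, 1)): at (3,0), heading W
all 64 alternatives checked — unique.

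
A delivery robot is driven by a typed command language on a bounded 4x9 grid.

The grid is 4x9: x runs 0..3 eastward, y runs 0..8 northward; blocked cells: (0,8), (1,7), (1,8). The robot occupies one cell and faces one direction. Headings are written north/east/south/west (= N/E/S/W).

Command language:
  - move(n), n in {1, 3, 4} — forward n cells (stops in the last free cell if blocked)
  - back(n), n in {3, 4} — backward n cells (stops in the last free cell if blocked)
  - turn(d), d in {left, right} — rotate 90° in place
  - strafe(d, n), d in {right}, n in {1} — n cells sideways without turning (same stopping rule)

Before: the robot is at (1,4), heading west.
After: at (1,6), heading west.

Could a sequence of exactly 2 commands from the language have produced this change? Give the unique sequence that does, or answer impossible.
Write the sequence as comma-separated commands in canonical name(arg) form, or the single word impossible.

key: heading stays W — no command in the sequence turns
t0: at (1,4), heading west
t=1 strafe(right, 1) ⇒ at (1,5), heading west
t=2 strafe(right, 1) ⇒ at (1,6), heading west
uniquely the one of 64 2-step routes that fits.

strafe(right, 1), strafe(right, 1)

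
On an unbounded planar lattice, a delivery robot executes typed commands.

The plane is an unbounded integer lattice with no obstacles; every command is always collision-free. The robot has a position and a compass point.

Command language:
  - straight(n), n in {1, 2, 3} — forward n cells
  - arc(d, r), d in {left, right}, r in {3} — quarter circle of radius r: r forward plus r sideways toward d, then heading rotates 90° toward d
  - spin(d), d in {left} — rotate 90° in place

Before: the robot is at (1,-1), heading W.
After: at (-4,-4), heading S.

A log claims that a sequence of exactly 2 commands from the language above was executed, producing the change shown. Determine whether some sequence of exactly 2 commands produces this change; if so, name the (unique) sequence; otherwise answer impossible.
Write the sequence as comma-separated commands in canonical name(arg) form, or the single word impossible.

straight(2), arc(left, 3)

key: cell and facing (now S) both changed — the 2 commands mix motion and turning
begin: at (1,-1), heading W
step 1 (straight(2)): at (-1,-1), heading W
step 2 (arc(left, 3)): at (-4,-4), heading S
uniquely the one of 36 2-step routes that fits.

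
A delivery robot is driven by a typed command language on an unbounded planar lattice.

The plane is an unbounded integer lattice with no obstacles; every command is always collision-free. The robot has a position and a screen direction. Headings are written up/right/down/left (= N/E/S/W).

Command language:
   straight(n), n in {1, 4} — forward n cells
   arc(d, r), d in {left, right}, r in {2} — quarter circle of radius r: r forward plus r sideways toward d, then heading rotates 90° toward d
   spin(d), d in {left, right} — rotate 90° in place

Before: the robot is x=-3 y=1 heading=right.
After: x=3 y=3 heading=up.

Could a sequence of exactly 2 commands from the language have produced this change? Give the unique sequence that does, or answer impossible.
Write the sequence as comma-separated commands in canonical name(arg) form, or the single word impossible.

key: running arc(left, 2) before straight(4) would end elsewhere — order is forced
begin: x=-3 y=1 heading=right
[1] after straight(4): x=1 y=1 heading=right
[2] after arc(left, 2): x=3 y=3 heading=up
uniquely the one of 36 2-step routes that fits.

straight(4), arc(left, 2)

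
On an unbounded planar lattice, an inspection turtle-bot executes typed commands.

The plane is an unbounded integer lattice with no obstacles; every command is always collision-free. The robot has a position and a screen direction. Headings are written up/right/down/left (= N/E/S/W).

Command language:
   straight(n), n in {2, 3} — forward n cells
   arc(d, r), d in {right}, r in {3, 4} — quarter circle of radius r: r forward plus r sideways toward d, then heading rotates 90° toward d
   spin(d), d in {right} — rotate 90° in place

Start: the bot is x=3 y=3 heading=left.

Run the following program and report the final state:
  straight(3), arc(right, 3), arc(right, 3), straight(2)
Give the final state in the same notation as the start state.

from: x=3 y=3 heading=left
[1] after straight(3): x=0 y=3 heading=left
[2] after arc(right, 3): x=-3 y=6 heading=up
[3] after arc(right, 3): x=0 y=9 heading=right
[4] after straight(2): x=2 y=9 heading=right

x=2 y=9 heading=right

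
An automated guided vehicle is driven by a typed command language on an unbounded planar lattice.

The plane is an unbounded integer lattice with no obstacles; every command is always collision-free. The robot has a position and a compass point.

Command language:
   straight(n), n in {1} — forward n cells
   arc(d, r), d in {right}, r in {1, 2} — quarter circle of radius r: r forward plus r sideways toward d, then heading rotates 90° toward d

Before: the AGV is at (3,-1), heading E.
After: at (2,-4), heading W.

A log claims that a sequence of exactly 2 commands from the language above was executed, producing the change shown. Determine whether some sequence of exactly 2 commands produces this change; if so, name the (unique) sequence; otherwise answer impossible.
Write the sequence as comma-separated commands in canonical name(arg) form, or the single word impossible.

arc(right, 1), arc(right, 2)

key: position moved to (2,-4) AND the heading swung to W — translation plus rotation needed
initial: at (3,-1), heading E
1. arc(right, 1) → at (4,-2), heading S
2. arc(right, 2) → at (2,-4), heading W
no rival 2-sequence matches.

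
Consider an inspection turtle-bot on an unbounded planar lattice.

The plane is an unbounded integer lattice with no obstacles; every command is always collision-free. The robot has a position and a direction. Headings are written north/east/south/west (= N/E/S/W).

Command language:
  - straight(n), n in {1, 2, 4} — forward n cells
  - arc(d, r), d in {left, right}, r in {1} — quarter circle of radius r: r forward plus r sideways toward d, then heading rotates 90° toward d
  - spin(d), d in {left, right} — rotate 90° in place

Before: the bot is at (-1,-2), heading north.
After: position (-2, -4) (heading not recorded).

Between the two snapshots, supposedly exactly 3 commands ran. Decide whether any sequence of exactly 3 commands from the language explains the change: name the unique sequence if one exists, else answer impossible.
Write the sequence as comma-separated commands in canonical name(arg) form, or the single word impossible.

key: order matters: swapping spin(left) and straight(1) lands elsewhere
begin: at (-1,-2), heading north
1. spin(left) → at (-1,-2), heading west
2. arc(left, 1) → at (-2,-3), heading south
3. straight(1) → at (-2,-4), heading south
uniquely the one of 343 3-step routes that fits.

spin(left), arc(left, 1), straight(1)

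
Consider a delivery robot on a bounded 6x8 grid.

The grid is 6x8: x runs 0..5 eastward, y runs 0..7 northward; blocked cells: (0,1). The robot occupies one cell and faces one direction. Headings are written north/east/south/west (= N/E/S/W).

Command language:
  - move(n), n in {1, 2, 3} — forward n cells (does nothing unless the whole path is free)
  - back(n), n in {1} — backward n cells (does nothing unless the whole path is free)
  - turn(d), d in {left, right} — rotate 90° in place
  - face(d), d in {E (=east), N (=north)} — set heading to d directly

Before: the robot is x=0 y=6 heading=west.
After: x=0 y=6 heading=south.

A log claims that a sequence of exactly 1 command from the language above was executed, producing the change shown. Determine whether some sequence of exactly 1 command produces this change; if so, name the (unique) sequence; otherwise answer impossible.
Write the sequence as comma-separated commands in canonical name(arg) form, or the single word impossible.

key: parked at (0,6) the whole time — nothing moves the robot
begin: x=0 y=6 heading=west
t=1 turn(left) ⇒ x=0 y=6 heading=south
uniquely the one of 8 1-step routes that fits.

turn(left)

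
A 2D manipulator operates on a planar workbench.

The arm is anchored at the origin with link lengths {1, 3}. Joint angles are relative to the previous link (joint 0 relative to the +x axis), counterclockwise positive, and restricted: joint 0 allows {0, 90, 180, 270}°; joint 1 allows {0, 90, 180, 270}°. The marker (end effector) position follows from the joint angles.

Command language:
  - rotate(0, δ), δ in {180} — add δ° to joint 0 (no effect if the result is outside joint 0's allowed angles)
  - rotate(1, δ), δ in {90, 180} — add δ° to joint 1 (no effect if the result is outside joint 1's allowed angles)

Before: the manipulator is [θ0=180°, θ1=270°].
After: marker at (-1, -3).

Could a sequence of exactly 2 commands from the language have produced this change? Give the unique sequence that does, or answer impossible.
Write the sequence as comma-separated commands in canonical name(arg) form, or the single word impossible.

begin: [θ0=180°, θ1=270°]
[1] after rotate(1, 90): [θ0=180°, θ1=0°]
[2] after rotate(1, 90): [θ0=180°, θ1=90°]
no rival 2-sequence matches.

rotate(1, 90), rotate(1, 90)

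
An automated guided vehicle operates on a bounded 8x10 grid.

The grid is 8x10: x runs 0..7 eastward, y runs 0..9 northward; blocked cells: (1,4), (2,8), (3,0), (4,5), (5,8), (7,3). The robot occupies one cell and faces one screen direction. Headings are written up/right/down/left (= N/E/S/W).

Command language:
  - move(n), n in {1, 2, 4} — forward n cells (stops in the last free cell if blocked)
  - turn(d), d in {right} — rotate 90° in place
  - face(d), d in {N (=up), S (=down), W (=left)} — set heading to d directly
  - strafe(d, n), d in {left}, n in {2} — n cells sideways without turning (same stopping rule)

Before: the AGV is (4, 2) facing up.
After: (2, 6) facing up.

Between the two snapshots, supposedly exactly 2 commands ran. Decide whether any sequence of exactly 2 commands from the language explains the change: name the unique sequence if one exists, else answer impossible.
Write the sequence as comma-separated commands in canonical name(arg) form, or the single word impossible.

key: still facing N at the end — nothing in the sequence rotates
begin: (4, 2) facing up
1. strafe(left, 2) → (2, 2) facing up
2. move(4) → (2, 6) facing up
no other 2-command option fits: unique.

strafe(left, 2), move(4)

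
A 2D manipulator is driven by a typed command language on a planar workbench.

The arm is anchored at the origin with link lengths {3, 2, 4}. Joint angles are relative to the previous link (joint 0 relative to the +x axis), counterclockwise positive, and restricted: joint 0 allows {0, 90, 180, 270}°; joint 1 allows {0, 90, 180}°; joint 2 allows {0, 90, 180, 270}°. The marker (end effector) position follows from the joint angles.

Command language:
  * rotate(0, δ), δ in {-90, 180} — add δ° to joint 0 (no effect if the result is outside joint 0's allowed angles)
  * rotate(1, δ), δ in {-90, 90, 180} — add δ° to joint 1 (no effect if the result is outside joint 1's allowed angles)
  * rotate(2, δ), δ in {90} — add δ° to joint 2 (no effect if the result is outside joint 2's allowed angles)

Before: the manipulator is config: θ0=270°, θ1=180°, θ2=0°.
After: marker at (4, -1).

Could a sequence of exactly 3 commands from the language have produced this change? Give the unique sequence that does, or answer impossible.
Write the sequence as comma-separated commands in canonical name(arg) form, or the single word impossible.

begin: config: θ0=270°, θ1=180°, θ2=0°
t=1 rotate(2, 90) ⇒ config: θ0=270°, θ1=180°, θ2=90°
t=2 rotate(2, 90) ⇒ config: θ0=270°, θ1=180°, θ2=180°
t=3 rotate(2, 90) ⇒ config: θ0=270°, θ1=180°, θ2=270°
no rival 3-sequence matches.

rotate(2, 90), rotate(2, 90), rotate(2, 90)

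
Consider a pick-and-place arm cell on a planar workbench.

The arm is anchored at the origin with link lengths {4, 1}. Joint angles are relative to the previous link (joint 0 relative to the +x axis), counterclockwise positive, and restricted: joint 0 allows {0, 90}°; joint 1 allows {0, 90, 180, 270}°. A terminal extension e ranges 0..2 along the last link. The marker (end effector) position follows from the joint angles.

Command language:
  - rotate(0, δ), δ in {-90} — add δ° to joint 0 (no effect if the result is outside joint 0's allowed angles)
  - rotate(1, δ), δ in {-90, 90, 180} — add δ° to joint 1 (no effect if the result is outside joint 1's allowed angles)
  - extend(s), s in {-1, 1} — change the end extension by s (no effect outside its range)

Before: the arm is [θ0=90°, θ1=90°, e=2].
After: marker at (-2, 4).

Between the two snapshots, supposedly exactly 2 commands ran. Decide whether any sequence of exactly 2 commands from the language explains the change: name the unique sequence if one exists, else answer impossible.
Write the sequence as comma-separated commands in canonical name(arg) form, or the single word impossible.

extend(1), extend(-1)

key: running extend(-1) before extend(1) would end elsewhere — order is forced
from: [θ0=90°, θ1=90°, e=2]
1. extend(1) → [θ0=90°, θ1=90°, e=2]
2. extend(-1) → [θ0=90°, θ1=90°, e=1]
no rival 2-sequence matches.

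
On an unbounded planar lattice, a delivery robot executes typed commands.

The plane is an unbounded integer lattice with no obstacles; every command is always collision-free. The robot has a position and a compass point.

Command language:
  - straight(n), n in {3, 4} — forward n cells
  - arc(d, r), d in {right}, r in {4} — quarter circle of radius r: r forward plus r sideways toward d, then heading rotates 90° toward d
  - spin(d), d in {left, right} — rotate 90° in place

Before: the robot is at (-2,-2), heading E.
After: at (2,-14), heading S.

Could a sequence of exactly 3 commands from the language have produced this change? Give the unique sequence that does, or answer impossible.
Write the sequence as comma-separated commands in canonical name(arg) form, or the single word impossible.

key: position moved to (2,-14) AND the heading swung to S — translation plus rotation needed
from: at (-2,-2), heading E
1. arc(right, 4) → at (2,-6), heading S
2. straight(4) → at (2,-10), heading S
3. straight(4) → at (2,-14), heading S
no other 3-command option fits: unique.

arc(right, 4), straight(4), straight(4)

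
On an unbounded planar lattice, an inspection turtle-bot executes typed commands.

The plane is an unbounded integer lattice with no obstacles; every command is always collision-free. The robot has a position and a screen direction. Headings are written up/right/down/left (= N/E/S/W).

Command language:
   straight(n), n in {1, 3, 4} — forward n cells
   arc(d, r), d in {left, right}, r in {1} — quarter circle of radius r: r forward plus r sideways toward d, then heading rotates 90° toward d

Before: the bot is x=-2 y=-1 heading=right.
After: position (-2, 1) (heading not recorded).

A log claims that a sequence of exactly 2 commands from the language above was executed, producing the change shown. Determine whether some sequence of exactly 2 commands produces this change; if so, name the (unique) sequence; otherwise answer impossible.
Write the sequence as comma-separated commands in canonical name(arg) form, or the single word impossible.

t0: x=-2 y=-1 heading=right
t=1 arc(left, 1) ⇒ x=-1 y=0 heading=up
t=2 arc(left, 1) ⇒ x=-2 y=1 heading=left
no other 2-command option fits: unique.

arc(left, 1), arc(left, 1)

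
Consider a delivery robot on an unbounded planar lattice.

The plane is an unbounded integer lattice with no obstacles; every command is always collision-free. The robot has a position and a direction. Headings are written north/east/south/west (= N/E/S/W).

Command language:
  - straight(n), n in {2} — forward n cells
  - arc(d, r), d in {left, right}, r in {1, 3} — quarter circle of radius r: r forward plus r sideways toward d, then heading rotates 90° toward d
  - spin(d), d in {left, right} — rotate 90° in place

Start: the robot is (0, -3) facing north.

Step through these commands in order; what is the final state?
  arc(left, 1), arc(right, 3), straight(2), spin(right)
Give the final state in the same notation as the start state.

(-4, 3) facing east

start: (0, -3) facing north
t=1 arc(left, 1) ⇒ (-1, -2) facing west
t=2 arc(right, 3) ⇒ (-4, 1) facing north
t=3 straight(2) ⇒ (-4, 3) facing north
t=4 spin(right) ⇒ (-4, 3) facing east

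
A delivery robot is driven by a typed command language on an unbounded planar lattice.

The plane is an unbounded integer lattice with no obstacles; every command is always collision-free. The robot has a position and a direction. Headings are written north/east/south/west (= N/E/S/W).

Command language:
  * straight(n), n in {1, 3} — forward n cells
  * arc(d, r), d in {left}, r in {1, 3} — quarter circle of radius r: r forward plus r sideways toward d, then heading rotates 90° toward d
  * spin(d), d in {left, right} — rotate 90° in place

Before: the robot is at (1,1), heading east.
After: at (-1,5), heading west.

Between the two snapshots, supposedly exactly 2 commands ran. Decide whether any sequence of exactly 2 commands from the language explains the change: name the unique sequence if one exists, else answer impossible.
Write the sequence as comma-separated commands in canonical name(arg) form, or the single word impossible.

arc(left, 1), arc(left, 3)

key: order matters: swapping arc(left, 1) and arc(left, 3) lands elsewhere
start: at (1,1), heading east
[1] after arc(left, 1): at (2,2), heading north
[2] after arc(left, 3): at (-1,5), heading west
all 36 alternatives checked — unique.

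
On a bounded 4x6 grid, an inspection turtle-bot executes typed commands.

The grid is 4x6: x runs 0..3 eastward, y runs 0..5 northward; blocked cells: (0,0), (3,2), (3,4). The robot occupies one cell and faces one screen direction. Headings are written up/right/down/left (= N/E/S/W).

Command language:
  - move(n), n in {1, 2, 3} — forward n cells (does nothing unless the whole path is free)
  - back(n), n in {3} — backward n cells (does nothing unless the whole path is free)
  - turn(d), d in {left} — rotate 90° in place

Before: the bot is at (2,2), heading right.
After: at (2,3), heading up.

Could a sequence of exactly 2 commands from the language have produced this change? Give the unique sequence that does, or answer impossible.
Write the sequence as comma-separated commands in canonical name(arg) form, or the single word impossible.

turn(left), move(1)

key: position moved to (2,3) AND the heading swung to N — translation plus rotation needed
t0: at (2,2), heading right
step 1 (turn(left)): at (2,2), heading up
step 2 (move(1)): at (2,3), heading up
uniquely the one of 25 2-step routes that fits.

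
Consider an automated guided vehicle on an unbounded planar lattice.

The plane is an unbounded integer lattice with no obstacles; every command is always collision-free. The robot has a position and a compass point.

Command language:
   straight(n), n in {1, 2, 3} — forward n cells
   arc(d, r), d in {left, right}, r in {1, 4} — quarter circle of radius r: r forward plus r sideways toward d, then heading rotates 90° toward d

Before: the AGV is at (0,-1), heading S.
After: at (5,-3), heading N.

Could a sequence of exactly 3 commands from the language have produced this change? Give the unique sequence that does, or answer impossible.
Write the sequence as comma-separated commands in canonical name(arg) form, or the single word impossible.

key: cell and facing (now N) both changed — the 3 commands mix motion and turning
begin: at (0,-1), heading S
1. arc(left, 4) → at (4,-5), heading E
2. arc(left, 1) → at (5,-4), heading N
3. straight(1) → at (5,-3), heading N
no rival 3-sequence matches.

arc(left, 4), arc(left, 1), straight(1)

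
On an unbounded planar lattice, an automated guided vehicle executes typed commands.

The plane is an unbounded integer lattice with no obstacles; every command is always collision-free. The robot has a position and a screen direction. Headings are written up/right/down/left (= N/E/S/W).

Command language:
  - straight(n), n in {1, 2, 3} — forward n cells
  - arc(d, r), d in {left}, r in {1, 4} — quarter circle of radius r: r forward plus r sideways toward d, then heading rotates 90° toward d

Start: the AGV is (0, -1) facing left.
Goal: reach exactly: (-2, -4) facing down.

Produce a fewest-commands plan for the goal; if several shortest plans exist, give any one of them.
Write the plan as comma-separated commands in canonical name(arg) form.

straight(1), arc(left, 1), straight(2)

from: (0, -1) facing left
[1] after straight(1): (-1, -1) facing left
[2] after arc(left, 1): (-2, -2) facing down
[3] after straight(2): (-2, -4) facing down
shorter routes all fall short; 3 is best.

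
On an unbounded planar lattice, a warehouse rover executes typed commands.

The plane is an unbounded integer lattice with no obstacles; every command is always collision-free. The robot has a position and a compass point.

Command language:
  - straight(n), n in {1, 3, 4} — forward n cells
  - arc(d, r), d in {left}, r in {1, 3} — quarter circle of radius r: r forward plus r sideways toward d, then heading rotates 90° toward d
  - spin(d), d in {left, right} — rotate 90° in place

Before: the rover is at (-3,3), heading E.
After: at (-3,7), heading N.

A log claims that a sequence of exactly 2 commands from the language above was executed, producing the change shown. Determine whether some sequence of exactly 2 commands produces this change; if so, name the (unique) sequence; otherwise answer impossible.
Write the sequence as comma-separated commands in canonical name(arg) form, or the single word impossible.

key: order matters: swapping spin(left) and straight(4) lands elsewhere
start: at (-3,3), heading E
[1] after spin(left): at (-3,3), heading N
[2] after straight(4): at (-3,7), heading N
no rival 2-sequence matches.

spin(left), straight(4)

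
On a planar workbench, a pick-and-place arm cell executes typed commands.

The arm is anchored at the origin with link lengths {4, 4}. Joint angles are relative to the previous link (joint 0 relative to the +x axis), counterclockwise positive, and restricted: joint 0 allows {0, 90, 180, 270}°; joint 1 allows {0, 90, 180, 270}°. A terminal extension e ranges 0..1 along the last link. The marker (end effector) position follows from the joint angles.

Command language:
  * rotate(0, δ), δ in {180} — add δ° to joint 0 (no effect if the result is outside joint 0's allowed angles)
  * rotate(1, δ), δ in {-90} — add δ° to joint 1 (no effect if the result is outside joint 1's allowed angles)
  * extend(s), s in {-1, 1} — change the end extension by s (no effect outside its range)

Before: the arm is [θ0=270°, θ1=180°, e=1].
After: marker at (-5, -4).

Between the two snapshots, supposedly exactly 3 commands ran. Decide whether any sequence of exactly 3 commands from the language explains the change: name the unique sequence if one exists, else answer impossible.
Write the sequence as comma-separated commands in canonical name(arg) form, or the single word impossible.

from: [θ0=270°, θ1=180°, e=1]
[1] after rotate(1, -90): [θ0=270°, θ1=90°, e=1]
[2] after rotate(1, -90): [θ0=270°, θ1=0°, e=1]
[3] after rotate(1, -90): [θ0=270°, θ1=270°, e=1]
uniquely the one of 64 3-step routes that fits.

rotate(1, -90), rotate(1, -90), rotate(1, -90)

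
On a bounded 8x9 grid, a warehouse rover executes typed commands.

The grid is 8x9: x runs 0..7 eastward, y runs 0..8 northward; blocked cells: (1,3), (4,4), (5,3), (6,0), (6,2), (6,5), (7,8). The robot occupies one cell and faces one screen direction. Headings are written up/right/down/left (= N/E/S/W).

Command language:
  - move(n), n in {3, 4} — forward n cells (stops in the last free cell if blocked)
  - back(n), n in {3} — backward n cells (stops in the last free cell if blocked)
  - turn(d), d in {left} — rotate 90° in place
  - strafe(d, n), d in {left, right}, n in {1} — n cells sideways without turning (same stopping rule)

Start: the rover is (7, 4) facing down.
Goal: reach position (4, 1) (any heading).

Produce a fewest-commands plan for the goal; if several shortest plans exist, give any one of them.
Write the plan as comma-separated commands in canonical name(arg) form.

begin: (7, 4) facing down
[1] after move(3): (7, 1) facing down
[2] after turn(left): (7, 1) facing right
[3] after back(3): (4, 1) facing right
nothing shorter than 3 reaches the goal.

move(3), turn(left), back(3)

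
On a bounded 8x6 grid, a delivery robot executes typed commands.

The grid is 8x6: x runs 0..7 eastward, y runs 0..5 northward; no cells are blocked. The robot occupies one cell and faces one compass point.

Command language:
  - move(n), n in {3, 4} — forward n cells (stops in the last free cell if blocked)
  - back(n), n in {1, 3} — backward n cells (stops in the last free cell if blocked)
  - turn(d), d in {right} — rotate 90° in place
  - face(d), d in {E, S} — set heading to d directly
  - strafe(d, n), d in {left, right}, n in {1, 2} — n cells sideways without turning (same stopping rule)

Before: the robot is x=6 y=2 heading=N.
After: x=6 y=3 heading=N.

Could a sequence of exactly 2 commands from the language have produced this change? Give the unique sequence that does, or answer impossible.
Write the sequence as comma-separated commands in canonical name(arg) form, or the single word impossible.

key: heading stays N — no command in the sequence turns
start: x=6 y=2 heading=N
step 1 (back(3)): x=6 y=0 heading=N
step 2 (move(3)): x=6 y=3 heading=N
all 121 alternatives checked — unique.

back(3), move(3)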